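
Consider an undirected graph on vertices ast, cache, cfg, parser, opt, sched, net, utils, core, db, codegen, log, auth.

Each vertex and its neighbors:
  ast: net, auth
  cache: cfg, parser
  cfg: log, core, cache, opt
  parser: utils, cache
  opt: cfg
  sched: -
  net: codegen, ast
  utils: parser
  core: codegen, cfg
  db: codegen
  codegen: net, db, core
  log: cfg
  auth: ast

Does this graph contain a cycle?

No

DFS, tracking each vertex's parent; an edge to a visited non-parent vertex closes a cycle.
Start from codegen:
visit codegen (parent –)
  visit net (parent codegen)
    net–codegen: parent, skip
    visit ast (parent net)
      ast–net: parent, skip
      visit auth (parent ast)
        auth–ast: parent, skip
  visit db (parent codegen)
    db–codegen: parent, skip
  visit core (parent codegen)
    core–codegen: parent, skip
    visit cfg (parent core)
      visit log (parent cfg)
        log–cfg: parent, skip
      cfg–core: parent, skip
      visit cache (parent cfg)
        cache–cfg: parent, skip
        visit parser (parent cache)
          visit utils (parent parser)
            utils–parser: parent, skip
          parser–cache: parent, skip
      visit opt (parent cfg)
        opt–cfg: parent, skip
visit sched (parent –)
No non-parent visited neighbor found — the graph is a forest.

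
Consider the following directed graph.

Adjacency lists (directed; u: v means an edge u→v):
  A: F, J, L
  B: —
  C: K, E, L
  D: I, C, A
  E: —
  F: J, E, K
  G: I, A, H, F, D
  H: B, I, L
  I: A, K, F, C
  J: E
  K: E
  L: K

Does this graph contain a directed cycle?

DFS with white/gray/black marking, starting from I:
I gray
  A gray
    F gray
      J gray
        E gray
        E black
      J black
      F→E: E black — skip
      K gray
        K→E: E black — skip
      K black
    F black
    A→J: J black — skip
    L gray
      L→K: K black — skip
    L black
  A black
  I→K: K black — skip
  I→F: F black — skip
  C gray
    C→K: K black — skip
    C→E: E black — skip
    C→L: L black — skip
  C black
I black
B gray
B black
D gray
  D→I: I black — skip
  D→C: C black — skip
  D→A: A black — skip
D black
G gray
  G→I: I black — skip
  G→A: A black — skip
  H gray
    H→B: B black — skip
    H→I: I black — skip
    H→L: L black — skip
  H black
  G→F: F black — skip
  G→D: D black — skip
G black
Every edge goes to a white or black vertex — no back edge, so the graph is acyclic.

No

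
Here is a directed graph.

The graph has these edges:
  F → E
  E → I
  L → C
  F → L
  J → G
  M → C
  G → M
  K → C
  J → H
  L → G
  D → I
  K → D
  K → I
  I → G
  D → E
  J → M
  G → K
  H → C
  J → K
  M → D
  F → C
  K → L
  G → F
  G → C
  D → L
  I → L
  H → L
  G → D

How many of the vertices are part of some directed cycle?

A vertex is on a directed cycle iff it belongs to a strongly connected component of size ≥ 2 (or has a self-loop).
The vertices on cycles are {D, E, F, G, I, K, L, M} — 8 in total.

8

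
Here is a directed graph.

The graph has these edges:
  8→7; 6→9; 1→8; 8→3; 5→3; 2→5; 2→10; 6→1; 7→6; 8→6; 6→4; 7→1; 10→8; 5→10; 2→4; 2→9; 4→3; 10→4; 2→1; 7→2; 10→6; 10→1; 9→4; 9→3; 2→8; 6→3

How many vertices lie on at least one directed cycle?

7

A vertex is on a directed cycle iff it belongs to a strongly connected component of size ≥ 2 (or has a self-loop).
The vertices on cycles are {1, 2, 5, 6, 7, 8, 10} — 7 in total.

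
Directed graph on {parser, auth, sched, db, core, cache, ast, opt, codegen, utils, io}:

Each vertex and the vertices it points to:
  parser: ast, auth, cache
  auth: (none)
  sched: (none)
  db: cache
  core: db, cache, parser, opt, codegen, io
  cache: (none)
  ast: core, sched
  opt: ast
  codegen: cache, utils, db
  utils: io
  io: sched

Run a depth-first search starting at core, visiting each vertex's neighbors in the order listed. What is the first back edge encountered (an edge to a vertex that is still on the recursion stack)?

DFS from core (visiting each vertex's neighbors in the order listed); mark gray on enter, black on exit:
core gray
  db gray
    cache gray
    cache black
  db black
  core→cache: cache black — skip
  parser gray
    ast gray
      ast→core: core is gray → back edge
First back edge: ast → core.

ast->core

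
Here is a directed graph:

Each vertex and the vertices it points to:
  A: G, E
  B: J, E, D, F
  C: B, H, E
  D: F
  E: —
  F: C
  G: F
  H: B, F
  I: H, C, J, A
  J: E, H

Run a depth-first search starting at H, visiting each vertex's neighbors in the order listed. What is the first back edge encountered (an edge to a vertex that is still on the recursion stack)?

DFS from H (visiting each vertex's neighbors in the order listed); mark gray on enter, black on exit:
H gray
  B gray
    J gray
      E gray
      E black
      J→H: H is gray → back edge
First back edge: J → H.

J->H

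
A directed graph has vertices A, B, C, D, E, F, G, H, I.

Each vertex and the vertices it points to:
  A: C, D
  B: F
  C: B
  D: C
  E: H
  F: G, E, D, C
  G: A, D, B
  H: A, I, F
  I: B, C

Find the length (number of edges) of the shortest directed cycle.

3

For each vertex v, BFS finds the shortest path from v back to v.
The shortest such closed walk is H → F → E → H, length 3.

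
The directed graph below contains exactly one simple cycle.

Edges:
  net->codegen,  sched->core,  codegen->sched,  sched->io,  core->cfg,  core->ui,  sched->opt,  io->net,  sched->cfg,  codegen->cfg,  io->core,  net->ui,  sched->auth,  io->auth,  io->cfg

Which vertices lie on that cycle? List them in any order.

io, net, sched, codegen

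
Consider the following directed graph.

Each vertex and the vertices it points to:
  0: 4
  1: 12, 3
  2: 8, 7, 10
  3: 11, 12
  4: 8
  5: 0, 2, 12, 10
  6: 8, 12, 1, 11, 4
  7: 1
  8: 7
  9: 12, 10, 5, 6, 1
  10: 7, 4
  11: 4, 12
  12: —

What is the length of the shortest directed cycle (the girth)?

6

For each vertex v, BFS finds the shortest path from v back to v.
The shortest such closed walk is 1 → 3 → 11 → 4 → 8 → 7 → 1, length 6.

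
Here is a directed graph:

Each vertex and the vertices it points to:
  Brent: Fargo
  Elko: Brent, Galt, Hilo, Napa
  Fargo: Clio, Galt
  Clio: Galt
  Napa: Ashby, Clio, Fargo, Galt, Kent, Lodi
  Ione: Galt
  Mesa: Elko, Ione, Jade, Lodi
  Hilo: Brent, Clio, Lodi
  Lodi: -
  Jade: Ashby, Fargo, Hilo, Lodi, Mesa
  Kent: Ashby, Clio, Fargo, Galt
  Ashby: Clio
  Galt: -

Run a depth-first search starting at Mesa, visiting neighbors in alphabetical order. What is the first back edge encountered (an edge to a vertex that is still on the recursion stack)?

Jade→Mesa

DFS from Mesa (visiting neighbors in alphabetical order); mark gray on enter, black on exit:
Mesa gray
  Elko gray
    Brent gray
      Fargo gray
        Clio gray
          Galt gray
          Galt black
        Clio black
        Fargo→Galt: Galt black — skip
      Fargo black
    Brent black
    Elko→Galt: Galt black — skip
    Hilo gray
      Hilo→Brent: Brent black — skip
      Hilo→Clio: Clio black — skip
      Lodi gray
      Lodi black
    Hilo black
    Napa gray
      Ashby gray
        Ashby→Clio: Clio black — skip
      Ashby black
      Napa→Clio: Clio black — skip
      Napa→Fargo: Fargo black — skip
      Napa→Galt: Galt black — skip
      Kent gray
        Kent→Ashby: Ashby black — skip
        Kent→Clio: Clio black — skip
        Kent→Fargo: Fargo black — skip
        Kent→Galt: Galt black — skip
      Kent black
      Napa→Lodi: Lodi black — skip
    Napa black
  Elko black
  Ione gray
    Ione→Galt: Galt black — skip
  Ione black
  Jade gray
    Jade→Ashby: Ashby black — skip
    Jade→Fargo: Fargo black — skip
    Jade→Hilo: Hilo black — skip
    Jade→Lodi: Lodi black — skip
    Jade→Mesa: Mesa is gray → back edge
First back edge: Jade → Mesa.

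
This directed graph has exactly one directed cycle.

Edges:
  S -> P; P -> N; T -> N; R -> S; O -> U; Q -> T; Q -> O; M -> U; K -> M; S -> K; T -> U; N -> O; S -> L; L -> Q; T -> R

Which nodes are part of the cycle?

L, Q, R, S, T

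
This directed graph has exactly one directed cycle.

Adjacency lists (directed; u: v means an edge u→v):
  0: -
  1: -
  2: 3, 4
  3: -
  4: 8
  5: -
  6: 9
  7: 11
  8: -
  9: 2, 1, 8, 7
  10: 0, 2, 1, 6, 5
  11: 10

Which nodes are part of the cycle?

DFS with gray/black marking from 10:
10 gray
  0 gray
  0 black
  2 gray
    3 gray
    3 black
    4 gray
      8 gray
      8 black
    4 black
  2 black
  1 gray
  1 black
  6 gray
    9 gray
      9→2: 2 black — skip
      9→1: 1 black — skip
      9→8: 8 black — skip
      7 gray
        11 gray
          11→10: 10 is gray → back edge
Back edge closes the cycle 10 → 6 → 9 → 7 → 11 → 10; its vertices are {6, 7, 9, 10, 11}.

6, 7, 9, 10, 11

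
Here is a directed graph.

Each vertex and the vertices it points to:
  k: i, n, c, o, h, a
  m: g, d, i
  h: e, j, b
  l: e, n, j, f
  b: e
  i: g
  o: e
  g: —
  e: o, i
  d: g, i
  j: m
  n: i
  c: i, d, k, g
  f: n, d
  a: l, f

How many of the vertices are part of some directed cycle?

4

A vertex is on a directed cycle iff it belongs to a strongly connected component of size ≥ 2 (or has a self-loop).
The vertices on cycles are {c, e, k, o} — 4 in total.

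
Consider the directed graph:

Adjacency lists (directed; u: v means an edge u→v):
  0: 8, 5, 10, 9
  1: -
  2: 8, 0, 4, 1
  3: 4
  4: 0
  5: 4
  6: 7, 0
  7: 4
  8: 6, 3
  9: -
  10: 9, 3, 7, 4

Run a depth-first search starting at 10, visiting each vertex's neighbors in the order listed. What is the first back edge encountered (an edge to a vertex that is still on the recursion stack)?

7→4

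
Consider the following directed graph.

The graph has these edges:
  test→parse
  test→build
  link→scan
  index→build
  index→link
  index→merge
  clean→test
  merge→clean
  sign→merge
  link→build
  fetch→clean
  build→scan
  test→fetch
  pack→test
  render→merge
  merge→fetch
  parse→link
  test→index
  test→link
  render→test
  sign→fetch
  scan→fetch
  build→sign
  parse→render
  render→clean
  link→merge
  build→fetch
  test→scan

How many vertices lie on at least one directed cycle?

A vertex is on a directed cycle iff it belongs to a strongly connected component of size ≥ 2 (or has a self-loop).
The vertices on cycles are {link, scan, sign, test, build, clean, fetch, index, merge, parse, render} — 11 in total.

11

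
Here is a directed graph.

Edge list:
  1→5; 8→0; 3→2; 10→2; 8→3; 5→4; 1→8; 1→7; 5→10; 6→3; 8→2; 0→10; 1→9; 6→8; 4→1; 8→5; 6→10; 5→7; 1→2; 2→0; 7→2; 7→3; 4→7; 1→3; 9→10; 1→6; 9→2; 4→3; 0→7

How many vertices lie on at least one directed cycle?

A vertex is on a directed cycle iff it belongs to a strongly connected component of size ≥ 2 (or has a self-loop).
The vertices on cycles are {0, 1, 2, 3, 4, 5, 6, 7, 8, 10} — 10 in total.

10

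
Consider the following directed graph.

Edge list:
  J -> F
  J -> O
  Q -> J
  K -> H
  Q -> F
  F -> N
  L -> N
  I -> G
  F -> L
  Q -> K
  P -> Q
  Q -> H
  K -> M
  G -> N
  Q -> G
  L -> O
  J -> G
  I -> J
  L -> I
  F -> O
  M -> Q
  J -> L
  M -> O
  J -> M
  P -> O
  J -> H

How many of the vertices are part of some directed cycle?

7

A vertex is on a directed cycle iff it belongs to a strongly connected component of size ≥ 2 (or has a self-loop).
The vertices on cycles are {F, I, J, K, L, M, Q} — 7 in total.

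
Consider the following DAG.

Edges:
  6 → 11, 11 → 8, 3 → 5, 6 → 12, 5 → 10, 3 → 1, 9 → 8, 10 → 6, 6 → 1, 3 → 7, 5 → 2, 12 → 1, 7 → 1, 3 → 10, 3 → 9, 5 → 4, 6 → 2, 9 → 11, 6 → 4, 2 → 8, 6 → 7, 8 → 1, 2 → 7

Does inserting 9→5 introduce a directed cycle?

No

Adding 9→5 creates a cycle iff 5 can already reach 9.
Explore from 5: no path reaches 9. The graph stays acyclic.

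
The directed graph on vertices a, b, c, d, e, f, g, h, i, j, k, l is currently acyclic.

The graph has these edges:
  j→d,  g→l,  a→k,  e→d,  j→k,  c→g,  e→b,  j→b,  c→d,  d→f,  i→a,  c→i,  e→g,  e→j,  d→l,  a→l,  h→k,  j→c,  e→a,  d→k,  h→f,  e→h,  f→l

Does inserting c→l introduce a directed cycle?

Adding c→l creates a cycle iff l can already reach c.
Explore from l: no path reaches c. The graph stays acyclic.

No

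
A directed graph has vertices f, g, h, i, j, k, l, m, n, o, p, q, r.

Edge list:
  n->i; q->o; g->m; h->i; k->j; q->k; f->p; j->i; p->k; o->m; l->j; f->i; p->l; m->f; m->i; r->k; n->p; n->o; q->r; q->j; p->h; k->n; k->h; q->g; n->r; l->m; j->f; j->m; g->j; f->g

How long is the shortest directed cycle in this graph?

3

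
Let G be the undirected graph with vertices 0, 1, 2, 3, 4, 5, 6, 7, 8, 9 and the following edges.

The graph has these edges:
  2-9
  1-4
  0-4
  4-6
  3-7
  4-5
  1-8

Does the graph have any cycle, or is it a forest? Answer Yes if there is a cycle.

No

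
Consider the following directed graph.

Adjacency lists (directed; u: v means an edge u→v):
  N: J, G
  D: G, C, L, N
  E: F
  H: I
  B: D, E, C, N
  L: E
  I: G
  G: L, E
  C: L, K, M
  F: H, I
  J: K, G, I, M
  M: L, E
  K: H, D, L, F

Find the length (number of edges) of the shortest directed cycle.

3

For each vertex v, BFS finds the shortest path from v back to v.
The shortest such closed walk is D → C → K → D, length 3.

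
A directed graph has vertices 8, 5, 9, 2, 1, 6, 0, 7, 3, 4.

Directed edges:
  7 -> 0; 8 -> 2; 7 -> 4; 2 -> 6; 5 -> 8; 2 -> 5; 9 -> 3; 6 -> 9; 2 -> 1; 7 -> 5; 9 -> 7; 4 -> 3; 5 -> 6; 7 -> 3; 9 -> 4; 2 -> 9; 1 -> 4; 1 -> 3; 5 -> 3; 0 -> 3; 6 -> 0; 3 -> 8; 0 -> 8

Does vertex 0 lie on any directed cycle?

Yes

0 is on a cycle iff 0 can reach itself via ≥1 edge.
0 → 8 → 2 → 6 → 0 — yes.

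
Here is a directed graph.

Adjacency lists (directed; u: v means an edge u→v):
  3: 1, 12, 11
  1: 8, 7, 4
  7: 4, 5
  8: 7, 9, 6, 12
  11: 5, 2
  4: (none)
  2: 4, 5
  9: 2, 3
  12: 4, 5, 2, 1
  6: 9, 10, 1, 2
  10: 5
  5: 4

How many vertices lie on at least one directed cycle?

A vertex is on a directed cycle iff it belongs to a strongly connected component of size ≥ 2 (or has a self-loop).
The vertices on cycles are {1, 3, 6, 8, 9, 12} — 6 in total.

6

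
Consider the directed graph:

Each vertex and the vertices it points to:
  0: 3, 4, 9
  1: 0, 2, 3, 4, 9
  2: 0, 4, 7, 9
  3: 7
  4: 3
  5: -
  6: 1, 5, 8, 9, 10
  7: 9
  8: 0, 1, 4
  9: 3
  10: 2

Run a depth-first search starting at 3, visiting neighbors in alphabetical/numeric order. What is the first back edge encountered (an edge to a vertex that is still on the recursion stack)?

9->3

DFS from 3 (visiting neighbors in alphabetical/numeric order); mark gray on enter, black on exit:
3 gray
  7 gray
    9 gray
      9→3: 3 is gray → back edge
First back edge: 9 → 3.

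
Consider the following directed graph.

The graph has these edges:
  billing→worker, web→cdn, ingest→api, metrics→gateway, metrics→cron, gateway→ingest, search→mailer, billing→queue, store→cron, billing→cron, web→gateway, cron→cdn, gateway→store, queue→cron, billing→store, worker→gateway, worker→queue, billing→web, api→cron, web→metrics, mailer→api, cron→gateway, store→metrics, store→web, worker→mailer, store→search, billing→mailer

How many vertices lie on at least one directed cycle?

A vertex is on a directed cycle iff it belongs to a strongly connected component of size ≥ 2 (or has a self-loop).
The vertices on cycles are {api, web, cron, store, ingest, mailer, search, gateway, metrics} — 9 in total.

9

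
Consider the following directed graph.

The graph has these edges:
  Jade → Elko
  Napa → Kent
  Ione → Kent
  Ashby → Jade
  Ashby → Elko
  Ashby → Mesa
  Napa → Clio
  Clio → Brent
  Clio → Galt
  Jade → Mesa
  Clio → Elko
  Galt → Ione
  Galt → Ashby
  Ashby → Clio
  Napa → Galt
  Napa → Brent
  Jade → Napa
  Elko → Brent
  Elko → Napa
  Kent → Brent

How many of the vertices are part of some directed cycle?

6

A vertex is on a directed cycle iff it belongs to a strongly connected component of size ≥ 2 (or has a self-loop).
The vertices on cycles are {Clio, Elko, Galt, Jade, Napa, Ashby} — 6 in total.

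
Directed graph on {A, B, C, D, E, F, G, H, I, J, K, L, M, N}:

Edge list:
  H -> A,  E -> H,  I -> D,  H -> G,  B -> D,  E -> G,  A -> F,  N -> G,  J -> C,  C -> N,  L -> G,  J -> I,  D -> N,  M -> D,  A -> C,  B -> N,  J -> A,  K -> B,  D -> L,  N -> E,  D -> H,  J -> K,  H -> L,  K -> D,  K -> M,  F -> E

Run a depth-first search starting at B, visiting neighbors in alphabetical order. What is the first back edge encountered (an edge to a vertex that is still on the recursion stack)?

DFS from B (visiting neighbors in alphabetical order); mark gray on enter, black on exit:
B gray
  D gray
    H gray
      A gray
        C gray
          N gray
            E gray
              G gray
              G black
              E→H: H is gray → back edge
First back edge: E → H.

E→H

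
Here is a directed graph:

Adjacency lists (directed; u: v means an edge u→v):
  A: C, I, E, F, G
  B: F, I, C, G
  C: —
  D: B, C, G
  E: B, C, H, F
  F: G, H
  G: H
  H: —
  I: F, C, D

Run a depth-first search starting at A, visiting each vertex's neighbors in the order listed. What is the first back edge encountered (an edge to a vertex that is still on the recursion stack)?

B->I

DFS from A (visiting each vertex's neighbors in the order listed); mark gray on enter, black on exit:
A gray
  C gray
  C black
  I gray
    F gray
      G gray
        H gray
        H black
      G black
      F→H: H black — skip
    F black
    I→C: C black — skip
    D gray
      B gray
        B→F: F black — skip
        B→I: I is gray → back edge
First back edge: B → I.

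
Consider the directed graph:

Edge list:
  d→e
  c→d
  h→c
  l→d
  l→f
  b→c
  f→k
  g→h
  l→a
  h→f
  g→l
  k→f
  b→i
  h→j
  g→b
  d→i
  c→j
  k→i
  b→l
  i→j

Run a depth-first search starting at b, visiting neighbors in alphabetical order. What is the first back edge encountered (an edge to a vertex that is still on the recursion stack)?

DFS from b (visiting neighbors in alphabetical order); mark gray on enter, black on exit:
b gray
  c gray
    d gray
      e gray
      e black
      i gray
        j gray
        j black
      i black
    d black
    c→j: j black — skip
  c black
  b→i: i black — skip
  l gray
    a gray
    a black
    l→d: d black — skip
    f gray
      k gray
        k→f: f is gray → back edge
First back edge: k → f.

k→f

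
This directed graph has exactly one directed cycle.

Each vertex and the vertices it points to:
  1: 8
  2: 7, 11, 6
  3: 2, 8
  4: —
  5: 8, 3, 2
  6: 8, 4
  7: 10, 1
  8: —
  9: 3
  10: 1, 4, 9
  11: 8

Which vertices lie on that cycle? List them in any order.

2, 3, 7, 9, 10

DFS with gray/black marking from 2:
2 gray
  7 gray
    10 gray
      1 gray
        8 gray
        8 black
      1 black
      4 gray
      4 black
      9 gray
        3 gray
          3→2: 2 is gray → back edge
Back edge closes the cycle 2 → 7 → 10 → 9 → 3 → 2; its vertices are {2, 3, 7, 9, 10}.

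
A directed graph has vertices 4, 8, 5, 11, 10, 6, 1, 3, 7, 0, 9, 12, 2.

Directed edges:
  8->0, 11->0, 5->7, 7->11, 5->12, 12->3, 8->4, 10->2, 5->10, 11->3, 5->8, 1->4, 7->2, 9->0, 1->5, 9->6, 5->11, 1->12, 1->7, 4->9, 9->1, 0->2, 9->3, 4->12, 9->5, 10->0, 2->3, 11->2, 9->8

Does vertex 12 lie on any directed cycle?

No

12 lies on a cycle iff there is a path from 12 back to itself.
Exploring from 12, it never reaches itself; equivalently, its strongly connected component is a singleton.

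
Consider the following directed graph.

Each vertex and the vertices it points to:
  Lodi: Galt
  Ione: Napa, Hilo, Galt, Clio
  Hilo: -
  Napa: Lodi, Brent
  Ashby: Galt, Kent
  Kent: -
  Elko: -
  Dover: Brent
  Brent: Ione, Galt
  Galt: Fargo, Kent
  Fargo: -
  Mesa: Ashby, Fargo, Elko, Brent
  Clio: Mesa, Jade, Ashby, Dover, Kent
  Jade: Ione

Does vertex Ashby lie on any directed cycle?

No

Ashby lies on a cycle iff there is a path from Ashby back to itself.
Exploring from Ashby, it never reaches itself; equivalently, its strongly connected component is a singleton.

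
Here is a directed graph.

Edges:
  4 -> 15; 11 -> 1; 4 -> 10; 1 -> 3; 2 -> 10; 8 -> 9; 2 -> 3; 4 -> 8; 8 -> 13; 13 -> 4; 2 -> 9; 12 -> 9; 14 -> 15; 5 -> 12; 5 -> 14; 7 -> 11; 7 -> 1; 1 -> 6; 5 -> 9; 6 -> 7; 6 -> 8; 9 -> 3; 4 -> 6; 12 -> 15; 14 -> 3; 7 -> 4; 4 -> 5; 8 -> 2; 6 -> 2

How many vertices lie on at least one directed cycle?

A vertex is on a directed cycle iff it belongs to a strongly connected component of size ≥ 2 (or has a self-loop).
The vertices on cycles are {1, 4, 6, 7, 8, 11, 13} — 7 in total.

7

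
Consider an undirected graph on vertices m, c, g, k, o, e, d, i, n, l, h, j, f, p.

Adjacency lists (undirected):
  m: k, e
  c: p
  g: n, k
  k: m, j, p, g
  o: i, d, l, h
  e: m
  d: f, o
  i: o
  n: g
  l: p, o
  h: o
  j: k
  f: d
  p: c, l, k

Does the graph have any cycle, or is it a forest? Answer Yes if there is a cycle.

DFS, tracking each vertex's parent; an edge to a visited non-parent vertex closes a cycle.
Start from c:
visit c (parent –)
  visit p (parent c)
    p–c: parent, skip
    visit l (parent p)
      l–p: parent, skip
      visit o (parent l)
        visit i (parent o)
          i–o: parent, skip
        visit d (parent o)
          visit f (parent d)
            f–d: parent, skip
          d–o: parent, skip
        o–l: parent, skip
        visit h (parent o)
          h–o: parent, skip
    visit k (parent p)
      visit m (parent k)
        m–k: parent, skip
        visit e (parent m)
          e–m: parent, skip
      visit j (parent k)
        j–k: parent, skip
      k–p: parent, skip
      visit g (parent k)
        visit n (parent g)
          n–g: parent, skip
        g–k: parent, skip
No non-parent visited neighbor found — the graph is a forest.

No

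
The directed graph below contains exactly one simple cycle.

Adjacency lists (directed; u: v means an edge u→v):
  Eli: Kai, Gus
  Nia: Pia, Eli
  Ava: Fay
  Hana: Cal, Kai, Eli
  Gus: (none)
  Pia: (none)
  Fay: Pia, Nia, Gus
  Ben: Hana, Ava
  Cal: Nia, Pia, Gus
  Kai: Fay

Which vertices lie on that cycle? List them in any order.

Eli, Fay, Kai, Nia

DFS with gray/black marking from Eli:
Eli gray
  Kai gray
    Fay gray
      Pia gray
      Pia black
      Nia gray
        Nia→Pia: Pia black — skip
        Nia→Eli: Eli is gray → back edge
Back edge closes the cycle Eli → Kai → Fay → Nia → Eli; its vertices are {Eli, Fay, Kai, Nia}.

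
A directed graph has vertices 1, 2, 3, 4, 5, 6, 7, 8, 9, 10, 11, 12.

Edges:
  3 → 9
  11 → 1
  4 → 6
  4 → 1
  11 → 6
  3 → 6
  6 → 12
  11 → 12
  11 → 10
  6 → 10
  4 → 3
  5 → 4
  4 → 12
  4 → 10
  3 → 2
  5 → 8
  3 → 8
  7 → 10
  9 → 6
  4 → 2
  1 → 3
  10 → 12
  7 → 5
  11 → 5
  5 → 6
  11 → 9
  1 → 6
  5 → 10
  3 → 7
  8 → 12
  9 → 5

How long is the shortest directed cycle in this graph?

4

For each vertex v, BFS finds the shortest path from v back to v.
The shortest such closed walk is 9 → 5 → 4 → 3 → 9, length 4.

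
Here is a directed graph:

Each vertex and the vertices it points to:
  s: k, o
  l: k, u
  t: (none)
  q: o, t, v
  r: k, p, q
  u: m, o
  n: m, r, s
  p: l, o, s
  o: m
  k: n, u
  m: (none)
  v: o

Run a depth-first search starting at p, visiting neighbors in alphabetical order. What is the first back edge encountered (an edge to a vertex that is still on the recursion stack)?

DFS from p (visiting neighbors in alphabetical order); mark gray on enter, black on exit:
p gray
  l gray
    k gray
      n gray
        m gray
        m black
        r gray
          r→k: k is gray → back edge
First back edge: r → k.

r->k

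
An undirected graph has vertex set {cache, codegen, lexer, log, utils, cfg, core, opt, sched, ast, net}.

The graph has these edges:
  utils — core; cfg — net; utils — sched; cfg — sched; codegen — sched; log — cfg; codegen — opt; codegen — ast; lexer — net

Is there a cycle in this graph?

No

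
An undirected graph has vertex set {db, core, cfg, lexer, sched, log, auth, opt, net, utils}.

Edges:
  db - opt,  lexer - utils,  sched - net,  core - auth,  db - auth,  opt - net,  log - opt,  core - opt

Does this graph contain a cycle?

Yes

DFS, tracking each vertex's parent; an edge to a visited non-parent vertex closes a cycle.
Start from auth:
visit auth (parent –)
  visit core (parent auth)
    core–auth: parent, skip
    visit opt (parent core)
      visit net (parent opt)
        net–opt: parent, skip
        visit sched (parent net)
          sched–net: parent, skip
      visit db (parent opt)
        db–opt: parent, skip
        db–auth: auth visited and ≠ parent → cycle
Cycle: auth – core – opt – db – auth.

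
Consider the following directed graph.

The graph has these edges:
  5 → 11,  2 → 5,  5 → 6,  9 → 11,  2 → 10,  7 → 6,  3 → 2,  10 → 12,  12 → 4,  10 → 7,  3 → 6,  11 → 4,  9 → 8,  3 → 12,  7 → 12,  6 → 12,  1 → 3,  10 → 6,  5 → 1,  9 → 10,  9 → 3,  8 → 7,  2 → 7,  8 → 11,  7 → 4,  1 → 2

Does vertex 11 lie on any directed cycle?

No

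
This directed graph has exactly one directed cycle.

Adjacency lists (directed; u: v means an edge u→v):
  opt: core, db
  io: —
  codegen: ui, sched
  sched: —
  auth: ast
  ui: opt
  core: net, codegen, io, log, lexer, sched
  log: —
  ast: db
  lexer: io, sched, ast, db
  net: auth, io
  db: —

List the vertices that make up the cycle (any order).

DFS with gray/black marking from core:
core gray
  net gray
    auth gray
      ast gray
        db gray
        db black
      ast black
    auth black
    io gray
    io black
  net black
  codegen gray
    ui gray
      opt gray
        opt→core: core is gray → back edge
Back edge closes the cycle core → codegen → ui → opt → core; its vertices are {ui, opt, core, codegen}.

ui, opt, core, codegen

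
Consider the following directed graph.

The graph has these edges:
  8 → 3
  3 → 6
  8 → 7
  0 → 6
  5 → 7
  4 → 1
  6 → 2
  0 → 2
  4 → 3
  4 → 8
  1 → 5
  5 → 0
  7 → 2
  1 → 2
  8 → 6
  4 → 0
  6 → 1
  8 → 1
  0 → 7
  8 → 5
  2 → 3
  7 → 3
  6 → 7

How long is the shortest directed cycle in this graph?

For each vertex v, BFS finds the shortest path from v back to v.
The shortest such closed walk is 3 → 6 → 2 → 3, length 3.

3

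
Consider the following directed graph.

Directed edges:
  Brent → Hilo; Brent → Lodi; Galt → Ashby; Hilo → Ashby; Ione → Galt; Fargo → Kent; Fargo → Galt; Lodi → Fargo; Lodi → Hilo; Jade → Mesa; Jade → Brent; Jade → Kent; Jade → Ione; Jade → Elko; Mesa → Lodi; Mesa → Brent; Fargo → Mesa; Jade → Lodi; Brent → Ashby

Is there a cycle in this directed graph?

Yes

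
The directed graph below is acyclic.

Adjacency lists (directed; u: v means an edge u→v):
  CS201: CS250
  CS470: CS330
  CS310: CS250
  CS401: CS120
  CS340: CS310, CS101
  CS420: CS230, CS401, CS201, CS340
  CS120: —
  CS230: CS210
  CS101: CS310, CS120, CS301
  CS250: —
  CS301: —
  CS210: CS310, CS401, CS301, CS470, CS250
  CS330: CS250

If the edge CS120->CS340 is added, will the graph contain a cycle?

Yes

Adding CS120→CS340 creates a cycle iff CS340 can already reach CS120.
Path from CS340: CS340 → CS101 → CS120.
So CS340 → … → CS120 → CS340 is a cycle.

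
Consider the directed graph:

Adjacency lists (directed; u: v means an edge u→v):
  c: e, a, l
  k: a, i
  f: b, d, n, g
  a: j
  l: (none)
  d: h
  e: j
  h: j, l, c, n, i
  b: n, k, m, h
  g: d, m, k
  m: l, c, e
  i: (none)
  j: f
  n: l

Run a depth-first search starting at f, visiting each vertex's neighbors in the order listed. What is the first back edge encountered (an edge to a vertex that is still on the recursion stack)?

j→f

DFS from f (visiting each vertex's neighbors in the order listed); mark gray on enter, black on exit:
f gray
  b gray
    n gray
      l gray
      l black
    n black
    k gray
      a gray
        j gray
          j→f: f is gray → back edge
First back edge: j → f.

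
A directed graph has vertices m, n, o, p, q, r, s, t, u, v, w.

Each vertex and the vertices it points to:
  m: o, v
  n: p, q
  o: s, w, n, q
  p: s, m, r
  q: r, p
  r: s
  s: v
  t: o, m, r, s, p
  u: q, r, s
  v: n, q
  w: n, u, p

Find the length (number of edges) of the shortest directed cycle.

4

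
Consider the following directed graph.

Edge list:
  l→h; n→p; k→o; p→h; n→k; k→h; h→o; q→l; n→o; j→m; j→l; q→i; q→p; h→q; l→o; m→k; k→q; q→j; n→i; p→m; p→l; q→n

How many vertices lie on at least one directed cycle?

8

A vertex is on a directed cycle iff it belongs to a strongly connected component of size ≥ 2 (or has a self-loop).
The vertices on cycles are {h, j, k, l, m, n, p, q} — 8 in total.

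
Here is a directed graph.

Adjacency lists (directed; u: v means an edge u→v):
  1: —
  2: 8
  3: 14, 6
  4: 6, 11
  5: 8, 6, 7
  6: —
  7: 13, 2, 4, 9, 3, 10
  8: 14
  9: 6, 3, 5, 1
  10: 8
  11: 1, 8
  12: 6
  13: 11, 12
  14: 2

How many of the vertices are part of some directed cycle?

6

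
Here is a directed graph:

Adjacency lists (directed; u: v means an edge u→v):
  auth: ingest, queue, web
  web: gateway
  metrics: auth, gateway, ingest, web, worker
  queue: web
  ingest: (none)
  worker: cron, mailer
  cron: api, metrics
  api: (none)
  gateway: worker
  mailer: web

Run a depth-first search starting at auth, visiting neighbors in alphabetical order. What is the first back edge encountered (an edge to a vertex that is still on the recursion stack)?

DFS from auth (visiting neighbors in alphabetical order); mark gray on enter, black on exit:
auth gray
  ingest gray
  ingest black
  queue gray
    web gray
      gateway gray
        worker gray
          cron gray
            api gray
            api black
            metrics gray
              metrics→auth: auth is gray → back edge
First back edge: metrics → auth.

metrics->auth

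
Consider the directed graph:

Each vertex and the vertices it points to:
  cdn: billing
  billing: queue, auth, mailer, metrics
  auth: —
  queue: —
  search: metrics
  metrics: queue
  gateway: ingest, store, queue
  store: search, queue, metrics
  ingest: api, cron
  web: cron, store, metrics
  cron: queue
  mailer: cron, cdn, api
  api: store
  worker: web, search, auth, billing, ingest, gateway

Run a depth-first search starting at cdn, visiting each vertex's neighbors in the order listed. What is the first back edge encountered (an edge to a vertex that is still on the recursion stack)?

DFS from cdn (visiting each vertex's neighbors in the order listed); mark gray on enter, black on exit:
cdn gray
  billing gray
    queue gray
    queue black
    auth gray
    auth black
    mailer gray
      cron gray
        cron→queue: queue black — skip
      cron black
      mailer→cdn: cdn is gray → back edge
First back edge: mailer → cdn.

mailer→cdn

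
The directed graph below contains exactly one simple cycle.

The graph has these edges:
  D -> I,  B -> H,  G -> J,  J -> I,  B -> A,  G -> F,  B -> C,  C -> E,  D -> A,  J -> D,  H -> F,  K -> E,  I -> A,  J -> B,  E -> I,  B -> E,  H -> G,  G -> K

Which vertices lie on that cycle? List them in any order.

B, G, H, J

DFS with gray/black marking from H:
H gray
  F gray
  F black
  G gray
    K gray
      E gray
        I gray
          A gray
          A black
        I black
      E black
    K black
    G→F: F black — skip
    J gray
      D gray
        D→I: I black — skip
        D→A: A black — skip
      D black
      B gray
        B→E: E black — skip
        B→H: H is gray → back edge
Back edge closes the cycle H → G → J → B → H; its vertices are {B, G, H, J}.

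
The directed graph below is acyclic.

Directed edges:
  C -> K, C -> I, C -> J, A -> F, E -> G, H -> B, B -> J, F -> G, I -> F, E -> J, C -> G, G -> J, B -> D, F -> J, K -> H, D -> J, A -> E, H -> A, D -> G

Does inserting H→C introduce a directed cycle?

Adding H→C creates a cycle iff C can already reach H.
Path from C: C → K → H.
So C → … → H → C is a cycle.

Yes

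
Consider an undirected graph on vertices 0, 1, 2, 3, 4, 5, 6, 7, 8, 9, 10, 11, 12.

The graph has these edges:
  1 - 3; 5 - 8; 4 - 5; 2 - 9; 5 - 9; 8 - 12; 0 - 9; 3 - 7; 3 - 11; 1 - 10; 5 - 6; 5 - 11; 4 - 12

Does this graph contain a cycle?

Yes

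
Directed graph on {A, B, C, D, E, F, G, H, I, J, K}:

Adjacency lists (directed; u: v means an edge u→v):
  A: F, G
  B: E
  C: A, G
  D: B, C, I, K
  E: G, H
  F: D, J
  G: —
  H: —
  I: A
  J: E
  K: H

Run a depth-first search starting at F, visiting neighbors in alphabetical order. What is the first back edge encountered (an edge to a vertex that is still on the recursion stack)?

DFS from F (visiting neighbors in alphabetical order); mark gray on enter, black on exit:
F gray
  D gray
    B gray
      E gray
        G gray
        G black
        H gray
        H black
      E black
    B black
    C gray
      A gray
        A→F: F is gray → back edge
First back edge: A → F.

A->F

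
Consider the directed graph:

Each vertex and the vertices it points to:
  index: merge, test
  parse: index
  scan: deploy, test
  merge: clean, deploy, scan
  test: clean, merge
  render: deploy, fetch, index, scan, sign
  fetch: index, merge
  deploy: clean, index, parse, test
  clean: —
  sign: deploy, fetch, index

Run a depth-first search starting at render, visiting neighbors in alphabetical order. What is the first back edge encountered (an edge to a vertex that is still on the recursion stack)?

merge→deploy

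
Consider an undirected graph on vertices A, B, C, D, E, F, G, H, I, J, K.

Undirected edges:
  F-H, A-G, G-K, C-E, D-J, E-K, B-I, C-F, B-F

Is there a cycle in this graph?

DFS, tracking each vertex's parent; an edge to a visited non-parent vertex closes a cycle.
Start from C:
visit C (parent –)
  visit F (parent C)
    visit H (parent F)
      H–F: parent, skip
    F–C: parent, skip
    visit B (parent F)
      visit I (parent B)
        I–B: parent, skip
      B–F: parent, skip
  visit E (parent C)
    visit K (parent E)
      K–E: parent, skip
      visit G (parent K)
        visit A (parent G)
          A–G: parent, skip
        G–K: parent, skip
    E–C: parent, skip
visit D (parent –)
  visit J (parent D)
    J–D: parent, skip
No non-parent visited neighbor found — the graph is a forest.

No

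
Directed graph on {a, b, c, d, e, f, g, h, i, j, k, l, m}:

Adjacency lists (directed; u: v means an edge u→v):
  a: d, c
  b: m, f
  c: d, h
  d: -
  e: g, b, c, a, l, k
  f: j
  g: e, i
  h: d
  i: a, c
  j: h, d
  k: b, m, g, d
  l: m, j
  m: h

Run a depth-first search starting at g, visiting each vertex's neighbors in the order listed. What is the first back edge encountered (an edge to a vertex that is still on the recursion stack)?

DFS from g (visiting each vertex's neighbors in the order listed); mark gray on enter, black on exit:
g gray
  e gray
    e→g: g is gray → back edge
First back edge: e → g.

e->g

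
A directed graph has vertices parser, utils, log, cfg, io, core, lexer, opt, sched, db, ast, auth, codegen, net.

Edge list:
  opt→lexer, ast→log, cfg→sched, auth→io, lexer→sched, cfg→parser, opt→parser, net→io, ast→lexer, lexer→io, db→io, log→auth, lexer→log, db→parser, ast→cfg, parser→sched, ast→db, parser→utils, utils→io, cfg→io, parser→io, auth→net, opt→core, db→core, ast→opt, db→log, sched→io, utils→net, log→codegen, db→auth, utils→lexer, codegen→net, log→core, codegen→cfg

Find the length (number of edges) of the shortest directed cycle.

6

For each vertex v, BFS finds the shortest path from v back to v.
The shortest such closed walk is log → codegen → cfg → parser → utils → lexer → log, length 6.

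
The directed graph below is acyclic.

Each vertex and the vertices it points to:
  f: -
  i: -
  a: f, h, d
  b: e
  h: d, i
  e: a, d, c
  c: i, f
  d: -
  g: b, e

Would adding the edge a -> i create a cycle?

No

Adding a→i creates a cycle iff i can already reach a.
Explore from i: no path reaches a. The graph stays acyclic.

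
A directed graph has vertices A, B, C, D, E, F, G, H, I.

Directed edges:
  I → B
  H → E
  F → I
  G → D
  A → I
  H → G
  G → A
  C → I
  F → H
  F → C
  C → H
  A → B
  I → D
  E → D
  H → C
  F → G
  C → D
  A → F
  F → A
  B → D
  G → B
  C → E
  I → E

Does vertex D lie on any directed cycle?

No

D lies on a cycle iff there is a path from D back to itself.
Exploring from D, it never reaches itself; equivalently, its strongly connected component is a singleton.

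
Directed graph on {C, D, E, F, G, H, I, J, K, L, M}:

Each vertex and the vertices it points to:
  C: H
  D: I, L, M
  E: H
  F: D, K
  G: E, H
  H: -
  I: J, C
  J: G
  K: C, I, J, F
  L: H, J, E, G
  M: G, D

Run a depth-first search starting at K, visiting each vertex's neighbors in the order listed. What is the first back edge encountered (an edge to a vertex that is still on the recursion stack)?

M→D

DFS from K (visiting each vertex's neighbors in the order listed); mark gray on enter, black on exit:
K gray
  C gray
    H gray
    H black
  C black
  I gray
    J gray
      G gray
        E gray
          E→H: H black — skip
        E black
        G→H: H black — skip
      G black
    J black
    I→C: C black — skip
  I black
  K→J: J black — skip
  F gray
    D gray
      D→I: I black — skip
      L gray
        L→H: H black — skip
        L→J: J black — skip
        L→E: E black — skip
        L→G: G black — skip
      L black
      M gray
        M→G: G black — skip
        M→D: D is gray → back edge
First back edge: M → D.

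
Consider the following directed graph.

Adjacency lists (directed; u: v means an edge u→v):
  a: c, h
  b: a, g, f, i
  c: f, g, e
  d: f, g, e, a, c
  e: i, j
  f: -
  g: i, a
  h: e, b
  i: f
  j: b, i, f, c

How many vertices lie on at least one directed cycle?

A vertex is on a directed cycle iff it belongs to a strongly connected component of size ≥ 2 (or has a self-loop).
The vertices on cycles are {a, b, c, e, g, h, j} — 7 in total.

7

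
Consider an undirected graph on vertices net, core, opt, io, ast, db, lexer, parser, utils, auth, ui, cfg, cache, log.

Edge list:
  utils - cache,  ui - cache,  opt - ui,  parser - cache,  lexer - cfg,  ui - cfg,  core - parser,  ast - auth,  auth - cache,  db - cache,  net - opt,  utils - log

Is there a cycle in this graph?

No

DFS, tracking each vertex's parent; an edge to a visited non-parent vertex closes a cycle.
Start from opt:
visit opt (parent –)
  visit net (parent opt)
    net–opt: parent, skip
  visit ui (parent opt)
    visit cache (parent ui)
      visit auth (parent cache)
        visit ast (parent auth)
          ast–auth: parent, skip
        auth–cache: parent, skip
      visit parser (parent cache)
        visit core (parent parser)
          core–parser: parent, skip
        parser–cache: parent, skip
      cache–ui: parent, skip
      visit utils (parent cache)
        visit log (parent utils)
          log–utils: parent, skip
        utils–cache: parent, skip
      visit db (parent cache)
        db–cache: parent, skip
    ui–opt: parent, skip
    visit cfg (parent ui)
      cfg–ui: parent, skip
      visit lexer (parent cfg)
        lexer–cfg: parent, skip
visit io (parent –)
No non-parent visited neighbor found — the graph is a forest.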